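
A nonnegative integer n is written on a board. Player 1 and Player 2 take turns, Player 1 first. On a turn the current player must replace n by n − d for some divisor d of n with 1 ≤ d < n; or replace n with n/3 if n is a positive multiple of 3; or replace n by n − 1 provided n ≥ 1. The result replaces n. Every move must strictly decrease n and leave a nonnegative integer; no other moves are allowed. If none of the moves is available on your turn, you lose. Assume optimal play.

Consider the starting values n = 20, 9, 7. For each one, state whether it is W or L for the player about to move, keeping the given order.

Classify positions by backward induction: terminal positions (no move available) are L. From any other position, the mover wins iff some move reaches an L.
n=0: no move → L
n=1: W (go to 0, an L position)
n=2: L (sole option 1(W) is W)
n=3: W (go to 2, an L position)
n=4: W (go to 2, an L position)
n=5: L (sole option 4(W) is W)
n=6: W (go to 2, an L position)
n=7: L (sole option 6(W) is W)
n=8: W (go to 7, an L position)
n=9: L (options 3(W), 6(W), 8(W) are all W)
n=10: W (go to 5, an L position)
n=11: L (sole option 10(W) is W)
n=12: W (go to 9, an L position)
n=13: L (sole option 12(W) is W)
n=14: W (go to 7, an L position)
n=15: W (go to 5, an L position)
n=16: L (options 8(W), 12(W), 14(W), 15(W) are all W)
n=17: W (go to 16, an L position)
n=18: W (go to 9, an L position)
n=19: L (sole option 18(W) is W)
n=20: W (go to 16, an L position)

20: W, 9: L, 7: L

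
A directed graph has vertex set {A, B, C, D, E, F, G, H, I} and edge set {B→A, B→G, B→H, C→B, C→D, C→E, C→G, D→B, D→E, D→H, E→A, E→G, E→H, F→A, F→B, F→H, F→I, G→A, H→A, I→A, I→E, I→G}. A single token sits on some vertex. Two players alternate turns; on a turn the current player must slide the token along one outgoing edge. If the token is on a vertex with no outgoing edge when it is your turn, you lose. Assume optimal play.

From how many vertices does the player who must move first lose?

2

Work bottom-up. With no move the player to move loses. Otherwise the position is W if at least one move leads to an L position for the opponent, and L if every move leads to a W.
Every edge goes from a vertex to one that appears earlier in the order A, G, H, B, E, I, D, C, F, so processing vertices in that order labels each vertex after all of its successors.
A: no outgoing edge → L
G: reaches L-position A → W
H: reaches L-position A → W
B: reaches L-position A → W
E: reaches L-position A → W
I: reaches L-position A → W
D: only reaches E(W), B(W), H(W), all W → L
C: reaches L-position D → W
F: reaches L-position A → W
The L vertices are A, D; that is 2 in all.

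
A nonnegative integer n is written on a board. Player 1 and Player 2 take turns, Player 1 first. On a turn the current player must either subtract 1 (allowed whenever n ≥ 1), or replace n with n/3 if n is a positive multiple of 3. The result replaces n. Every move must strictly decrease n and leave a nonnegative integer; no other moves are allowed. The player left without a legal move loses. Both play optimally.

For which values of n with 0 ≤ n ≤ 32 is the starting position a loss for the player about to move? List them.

Build the W/L table. Terminal = L. A non-terminal position is W if it has a move to some L; otherwise it is L.
n=0: no move → L
n=1: W (go to 0, an L position)
n=2: L (sole option 1(W) is W)
n=3: W (go to 2, an L position)
n=4: L (sole option 3(W) is W)
n=5: W (go to 4, an L position)
n=6: W (go to 2, an L position)
n=7: L (sole option 6(W) is W)
n=8: W (go to 7, an L position)
n=9: L (options 3(W), 8(W) are all W)
n=10: W (go to 9, an L position)
n=11: L (sole option 10(W) is W)
n=12: W (go to 4, an L position)
n=13: L (sole option 12(W) is W)
n=14: W (go to 13, an L position)
n=15: L (options 5(W), 14(W) are all W)
n=16: W (go to 15, an L position)
n=17: L (sole option 16(W) is W)
n=18: W (go to 17, an L position)
n=19: L (sole option 18(W) is W)
n=20: W (go to 19, an L position)
n=21: W (go to 7, an L position)
n=22: L (sole option 21(W) is W)
n=23: W (go to 22, an L position)
n=24: L (options 8(W), 23(W) are all W)
n=25: W (go to 24, an L position)
n=26: L (sole option 25(W) is W)
n=27: W (go to 9, an L position)
n=28: L (sole option 27(W) is W)
n=29: W (go to 28, an L position)
n=30: L (options 10(W), 29(W) are all W)
n=31: W (go to 30, an L position)
n=32: L (sole option 31(W) is W)
Reading off the rows marked L gives the requested list; there are 16 such values of n.

0, 2, 4, 7, 9, 11, 13, 15, 17, 19, 22, 24, 26, 28, 30, 32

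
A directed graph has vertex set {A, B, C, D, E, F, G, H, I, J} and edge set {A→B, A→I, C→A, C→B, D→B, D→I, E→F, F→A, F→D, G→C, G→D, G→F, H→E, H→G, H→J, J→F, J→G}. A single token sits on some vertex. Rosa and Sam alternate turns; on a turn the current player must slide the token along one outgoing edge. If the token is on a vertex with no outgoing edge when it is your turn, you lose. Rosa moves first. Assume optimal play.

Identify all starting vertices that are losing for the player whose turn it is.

B, F, H, I

Compute win/loss labels from the base case upward. A position with no move is L. Any other position is W if it can reach an L in one move, else L.
Every edge goes from a vertex to one that appears earlier in the order I, B, A, D, F, C, E, G, J, H, so processing vertices in that order labels each vertex after all of its successors.
I: no outgoing edge → L
B: no outgoing edge → L
A: reaches L-position B → W
D: reaches L-position B → W
F: only reaches D(W), A(W), all W → L
C: reaches L-position B → W
E: reaches L-position F → W
G: reaches L-position F → W
J: reaches L-position F → W
H: only reaches J(W), G(W), E(W), all W → L
The losing starting vertices are exactly the entries labelled L in this table (4 of them).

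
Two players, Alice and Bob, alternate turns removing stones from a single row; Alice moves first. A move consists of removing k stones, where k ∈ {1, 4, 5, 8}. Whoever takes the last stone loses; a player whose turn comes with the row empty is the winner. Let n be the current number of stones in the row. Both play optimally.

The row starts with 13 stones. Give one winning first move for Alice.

Remove 1, leaving 12.

Compute win/loss labels from the base case upward. A position with no move is W. Any other position is W if it can reach an L in one move, else L.
n=0: no move; the opponent has just taken the last stone and therefore loses → W
n=1: L (sole option 0(W) is W)
n=2: W (go to 1, an L position)
n=3: L (sole option 2(W) is W)
n=4: W (go to 3, an L position)
n=5: W (go to 1, an L position)
n=6: W (go to 1, an L position)
n=7: W (go to 3, an L position)
n=8: W (go to 3, an L position)
n=9: W (go to 1, an L position)
n=10: L (options 9(W), 6(W), 5(W), 2(W) are all W)
n=11: W (go to 10, an L position)
n=12: L (options 11(W), 8(W), 7(W), 4(W) are all W)
n=13: W (go to 12, an L position)
From 13, the L positions reachable in one move are: 12.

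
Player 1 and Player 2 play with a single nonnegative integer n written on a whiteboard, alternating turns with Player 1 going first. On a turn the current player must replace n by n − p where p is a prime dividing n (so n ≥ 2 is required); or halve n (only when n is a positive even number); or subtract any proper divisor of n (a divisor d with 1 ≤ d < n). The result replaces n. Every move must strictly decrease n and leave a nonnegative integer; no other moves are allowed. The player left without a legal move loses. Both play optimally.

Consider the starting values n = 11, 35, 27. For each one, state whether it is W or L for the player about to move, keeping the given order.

11: W, 35: L, 27: W

Compute win/loss labels from the base case upward. A position with no move is L. Any other position is W if it can reach an L in one move, else L.
n=0: no move → L
n=1: no move → L
n=2: W (go to 0, an L position)
n=3: W (go to 0, an L position)
n=4: L (options 2(W), 3(W) are all W)
n=5: W (go to 0, an L position)
n=6: W (go to 4, an L position)
n=7: W (go to 0, an L position)
n=8: W (go to 4, an L position)
n=9: L (options 6(W), 8(W) are all W)
n=10: W (go to 9, an L position)
n=11: W (go to 0, an L position)
n=12: W (go to 9, an L position)
n=13: W (go to 0, an L position)
n=14: L (options 7(W), 12(W), 13(W) are all W)
n=15: W (go to 14, an L position)
n=16: W (go to 14, an L position)
n=17: W (go to 0, an L position)
n=18: W (go to 9, an L position)
n=19: W (go to 0, an L position)
n=20: L (options 10(W), 15(W), 16(W), 18(W), 19(W) are all W)
n=21: W (go to 14, an L position)
n=22: W (go to 20, an L position)
n=23: W (go to 0, an L position)
n=24: W (go to 20, an L position)
n=25: W (go to 20, an L position)
n=26: L (options 13(W), 24(W), 25(W) are all W)
n=27: W (go to 26, an L position)
n=28: W (go to 14, an L position)
n=29: W (go to 0, an L position)
n=30: W (go to 20, an L position)
n=31: W (go to 0, an L position)
n=32: L (options 16(W), 24(W), 28(W), 30(W), 31(W) are all W)
n=33: W (go to 32, an L position)
n=34: W (go to 32, an L position)
n=35: L (options 28(W), 30(W), 34(W) are all W)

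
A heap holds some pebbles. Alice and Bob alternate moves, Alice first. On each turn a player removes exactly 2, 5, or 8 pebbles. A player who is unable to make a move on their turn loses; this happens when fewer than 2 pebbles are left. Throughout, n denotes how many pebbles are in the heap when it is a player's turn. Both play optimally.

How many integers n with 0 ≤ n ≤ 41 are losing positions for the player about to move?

Classify positions by backward induction: terminal positions (no move available) are L. From any other position, the mover wins iff some move reaches an L.
n=0: no move → L
n=1: no move → L
n=2: can move to 0, which is L ⇒ W
n=3: can move to 1, which is L ⇒ W
n=4: the only move is to 2(W), a W ⇒ L
n=5: can move to 0, which is L ⇒ W
n=6: can move to 4, which is L ⇒ W
n=7: moves to 5(W), 2(W); every one is W ⇒ L
n=8: can move to 0, which is L ⇒ W
n=9: can move to 7, which is L ⇒ W
n=10: moves to 8(W), 5(W), 2(W); every one is W ⇒ L
n=11: moves to 9(W), 6(W), 3(W); every one is W ⇒ L
n=12: can move to 10, which is L ⇒ W
n=13: can move to 11, which is L ⇒ W
n=14: moves to 12(W), 9(W), 6(W); every one is W ⇒ L
n=15: can move to 10, which is L ⇒ W
n=16: can move to 14, which is L ⇒ W
n=17: moves to 15(W), 12(W), 9(W); every one is W ⇒ L
n=18: can move to 10, which is L ⇒ W
n=19: can move to 17, which is L ⇒ W
n=20: moves to 18(W), 15(W), 12(W); every one is W ⇒ L
n=21: moves to 19(W), 16(W), 13(W); every one is W ⇒ L
n=22: can move to 20, which is L ⇒ W
n=23: can move to 21, which is L ⇒ W
n=24: moves to 22(W), 19(W), 16(W); every one is W ⇒ L
n=25: can move to 20, which is L ⇒ W
n=26: can move to 24, which is L ⇒ W
n=27: moves to 25(W), 22(W), 19(W); every one is W ⇒ L
n=28: can move to 20, which is L ⇒ W
n=29: can move to 27, which is L ⇒ W
n=30: moves to 28(W), 25(W), 22(W); every one is W ⇒ L
n=31: moves to 29(W), 26(W), 23(W); every one is W ⇒ L
n=32: can move to 30, which is L ⇒ W
n=33: can move to 31, which is L ⇒ W
n=34: moves to 32(W), 29(W), 26(W); every one is W ⇒ L
n=35: can move to 30, which is L ⇒ W
n=36: can move to 34, which is L ⇒ W
n=37: moves to 35(W), 32(W), 29(W); every one is W ⇒ L
n=38: can move to 30, which is L ⇒ W
n=39: can move to 37, which is L ⇒ W
n=40: moves to 38(W), 35(W), 32(W); every one is W ⇒ L
n=41: moves to 39(W), 36(W), 33(W); every one is W ⇒ L
L entries with 0 ≤ n ≤ 41: n = 0, 1, 4, 7, 10, 11, 14, 17, 20, 21, 24, 27, 30, 31, 34, 37, 40, 41; that makes 18.

18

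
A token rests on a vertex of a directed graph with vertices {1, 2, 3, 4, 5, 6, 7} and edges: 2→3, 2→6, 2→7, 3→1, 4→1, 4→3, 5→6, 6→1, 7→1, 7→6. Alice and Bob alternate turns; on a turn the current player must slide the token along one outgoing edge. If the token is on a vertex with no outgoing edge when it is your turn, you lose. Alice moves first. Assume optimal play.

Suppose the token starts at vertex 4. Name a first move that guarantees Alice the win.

Move to 1.

Classify positions by backward induction: terminal positions (no move available) are L. From any other position, the mover wins iff some move reaches an L.
Every edge goes from a vertex to one that appears earlier in the order 1, 6, 3, 7, 5, 2, 4, so processing vertices in that order labels each vertex after all of its successors.
1: no outgoing edge → L
6: reaches L-position 1 → W
3: reaches L-position 1 → W
7: reaches L-position 1 → W
5: only reaches 6(W), which is W → L
2: only reaches 7(W), 3(W), 6(W), all W → L
4: reaches L-position 1 → W
From 4, the L positions reachable in one move are: 1.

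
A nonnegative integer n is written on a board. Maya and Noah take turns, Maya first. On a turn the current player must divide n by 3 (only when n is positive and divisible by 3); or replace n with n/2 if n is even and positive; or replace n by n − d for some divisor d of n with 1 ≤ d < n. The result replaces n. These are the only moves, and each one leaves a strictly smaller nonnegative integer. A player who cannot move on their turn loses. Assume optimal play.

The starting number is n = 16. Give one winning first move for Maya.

Use the standard recursion: the mover loses at a terminal position; elsewhere, the mover wins exactly when some move hands the opponent an L position.
n=0: no move → L
n=1: no move → L
n=2: reaches L-position 1 → W
n=3: reaches L-position 1 → W
n=4: only reaches 2(W), 3(W), all W → L
n=5: reaches L-position 4 → W
n=6: reaches L-position 4 → W
n=7: only reaches 6(W), which is W → L
n=8: reaches L-position 4 → W
n=9: only reaches 3(W), 6(W), 8(W), all W → L
n=10: reaches L-position 9 → W
n=11: only reaches 10(W), which is W → L
n=12: reaches L-position 4 → W
n=13: only reaches 12(W), which is W → L
n=14: reaches L-position 7 → W
n=15: only reaches 5(W), 10(W), 12(W), 14(W), all W → L
n=16: reaches L-position 15 → W
From 16, the L positions reachable in one move are: 15.

Move to 15.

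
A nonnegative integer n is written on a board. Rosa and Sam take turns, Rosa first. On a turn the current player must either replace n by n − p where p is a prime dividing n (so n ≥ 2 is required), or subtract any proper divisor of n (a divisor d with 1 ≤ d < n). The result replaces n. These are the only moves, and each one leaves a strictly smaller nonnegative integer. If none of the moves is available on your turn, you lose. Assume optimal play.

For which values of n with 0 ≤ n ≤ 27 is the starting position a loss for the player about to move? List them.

Work bottom-up. With no move the player to move loses. Otherwise the position is W if at least one move leads to an L position for the opponent, and L if every move leads to a W.
n=0: no move → L
n=1: no move → L
n=2: W (go to 0, an L position)
n=3: W (go to 0, an L position)
n=4: L (options 2(W), 3(W) are all W)
n=5: W (go to 0, an L position)
n=6: W (go to 4, an L position)
n=7: W (go to 0, an L position)
n=8: W (go to 4, an L position)
n=9: L (options 6(W), 8(W) are all W)
n=10: W (go to 9, an L position)
n=11: W (go to 0, an L position)
n=12: W (go to 9, an L position)
n=13: W (go to 0, an L position)
n=14: L (options 7(W), 12(W), 13(W) are all W)
n=15: W (go to 14, an L position)
n=16: W (go to 14, an L position)
n=17: W (go to 0, an L position)
n=18: W (go to 9, an L position)
n=19: W (go to 0, an L position)
n=20: L (options 10(W), 15(W), 16(W), 18(W), 19(W) are all W)
n=21: W (go to 14, an L position)
n=22: W (go to 20, an L position)
n=23: W (go to 0, an L position)
n=24: W (go to 20, an L position)
n=25: W (go to 20, an L position)
n=26: L (options 13(W), 24(W), 25(W) are all W)
n=27: W (go to 26, an L position)
The losing starting values of n are exactly the entries labelled L in this table (7 of them).

0, 1, 4, 9, 14, 20, 26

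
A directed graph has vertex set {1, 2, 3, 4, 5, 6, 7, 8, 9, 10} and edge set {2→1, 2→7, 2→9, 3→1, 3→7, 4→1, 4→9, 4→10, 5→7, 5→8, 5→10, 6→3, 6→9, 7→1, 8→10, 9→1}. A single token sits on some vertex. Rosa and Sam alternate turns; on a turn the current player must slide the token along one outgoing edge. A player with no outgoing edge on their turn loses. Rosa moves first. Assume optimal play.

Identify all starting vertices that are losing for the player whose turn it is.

Positions with no move are L. A position that does have a move is losing for the player to move precisely when every available move leads to a winning position for the opponent. Fill in the labels:
Every edge goes from a vertex to one that appears earlier in the order 10, 1, 8, 7, 3, 9, 6, 2, 4, 5, so processing vertices in that order labels each vertex after all of its successors.
10: no outgoing edge → L
1: no outgoing edge → L
8: reaches L-position 10 → W
7: reaches L-position 1 → W
3: reaches L-position 1 → W
9: reaches L-position 1 → W
6: only reaches 9(W), 3(W), all W → L
2: reaches L-position 1 → W
4: reaches L-position 1 → W
5: reaches L-position 10 → W
The losing starting vertices are exactly the entries labelled L in this table (3 of them).

1, 6, 10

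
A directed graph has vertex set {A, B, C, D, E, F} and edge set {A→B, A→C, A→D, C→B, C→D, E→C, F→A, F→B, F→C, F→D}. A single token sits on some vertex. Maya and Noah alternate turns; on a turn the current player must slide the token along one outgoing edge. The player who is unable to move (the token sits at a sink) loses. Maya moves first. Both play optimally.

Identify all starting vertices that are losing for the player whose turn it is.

B, D, E

Positions with no move are L. A position that does have a move is losing for the player to move precisely when every available move leads to a winning position for the opponent. Fill in the labels:
Every edge goes from a vertex to one that appears earlier in the order D, B, C, A, F, E, so processing vertices in that order labels each vertex after all of its successors.
D: no outgoing edge → L
B: no outgoing edge → L
C: W (go to B, an L position)
A: W (go to B, an L position)
F: W (go to B, an L position)
E: L (sole option C(W) is W)
The losing starting vertices are exactly the entries labelled L in this table (3 of them).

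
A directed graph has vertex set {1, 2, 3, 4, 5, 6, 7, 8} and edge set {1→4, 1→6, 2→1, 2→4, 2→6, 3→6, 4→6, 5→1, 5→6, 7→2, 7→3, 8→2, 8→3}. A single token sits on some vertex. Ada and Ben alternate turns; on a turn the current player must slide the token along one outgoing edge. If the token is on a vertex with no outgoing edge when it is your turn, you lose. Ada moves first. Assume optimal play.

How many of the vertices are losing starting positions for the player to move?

Work bottom-up. With no move the player to move loses. Otherwise the position is W if at least one move leads to an L position for the opponent, and L if every move leads to a W.
Every edge goes from a vertex to one that appears earlier in the order 6, 4, 1, 2, 3, 8, 7, 5, so processing vertices in that order labels each vertex after all of its successors.
6: no outgoing edge → L
4: W (go to 6, an L position)
1: W (go to 6, an L position)
2: W (go to 6, an L position)
3: W (go to 6, an L position)
8: L (options 3(W), 2(W) are all W)
7: L (options 3(W), 2(W) are all W)
5: W (go to 6, an L position)
The L vertices are 6, 7, 8; that is 3 in all.

3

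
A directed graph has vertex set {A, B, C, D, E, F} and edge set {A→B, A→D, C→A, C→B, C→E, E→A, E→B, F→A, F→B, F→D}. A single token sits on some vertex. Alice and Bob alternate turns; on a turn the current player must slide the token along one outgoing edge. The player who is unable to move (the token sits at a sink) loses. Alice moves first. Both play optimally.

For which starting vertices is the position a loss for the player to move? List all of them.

B, D

Positions with no move are L. A position that does have a move is losing for the player to move precisely when every available move leads to a winning position for the opponent. Fill in the labels:
Every edge goes from a vertex to one that appears earlier in the order D, B, A, F, E, C, so processing vertices in that order labels each vertex after all of its successors.
D: no outgoing edge → L
B: no outgoing edge → L
A: reaches L-position B → W
F: reaches L-position B → W
E: reaches L-position B → W
C: reaches L-position B → W
Reading off the rows marked L gives the requested list; there are 2 such vertices.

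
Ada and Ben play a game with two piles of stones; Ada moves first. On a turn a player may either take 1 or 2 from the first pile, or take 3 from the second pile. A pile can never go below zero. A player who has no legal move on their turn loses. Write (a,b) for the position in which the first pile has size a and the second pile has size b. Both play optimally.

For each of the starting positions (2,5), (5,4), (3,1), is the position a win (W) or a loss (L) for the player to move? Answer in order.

(2,5): W, (5,4): W, (3,1): L

Compute win/loss labels from the base case upward. A position with no move is L. Any other position is W if it can reach an L in one move, else L.
No move ever increases a pile, so every position that can arise here has a ≤ 5 and b ≤ 5; it is enough to label the cells with 0 ≤ a ≤ 5 and 0 ≤ b ≤ 5.
Every move lowers a or b (never raises either), so fill the grid row by row in increasing a, and left to right within a row: each cell's successors are then already labelled.
      b=0  b=1  b=2  b=3  b=4  b=5
a=0:    L    L    L    W    W    W
a=1:    W    W    W    L    L    L
a=2:    W    W    W    W    W    W
a=3:    L    L    L    W    W    W
a=4:    W    W    W    L    L    L
a=5:    W    W    W    W    W    W
Cells with no legal move (terminal, hence L): (0,0), (0,1), (0,2).
The remaining L cells, each justified by listing all of its moves:
(1,3): moves to (0,3)(W), (1,0)(W); every one is W ⇒ L
(1,4): moves to (0,4)(W), (1,1)(W); every one is W ⇒ L
(1,5): moves to (0,5)(W), (1,2)(W); every one is W ⇒ L
(3,0): moves to (2,0)(W), (1,0)(W); every one is W ⇒ L
(3,1): moves to (2,1)(W), (1,1)(W); every one is W ⇒ L
(3,2): moves to (2,2)(W), (1,2)(W); every one is W ⇒ L
(4,3): moves to (3,3)(W), (2,3)(W), (4,0)(W); every one is W ⇒ L
(4,4): moves to (3,4)(W), (2,4)(W), (4,1)(W); every one is W ⇒ L
(4,5): moves to (3,5)(W), (2,5)(W), (4,2)(W); every one is W ⇒ L
Every other cell has at least one move into one of the L cells above, so it is W.
(2,5): the move to (1,5) reaches an L cell, so W
(5,4): the move to (4,4) reaches an L cell, so W
(3,1): one of the L cells justified above, so L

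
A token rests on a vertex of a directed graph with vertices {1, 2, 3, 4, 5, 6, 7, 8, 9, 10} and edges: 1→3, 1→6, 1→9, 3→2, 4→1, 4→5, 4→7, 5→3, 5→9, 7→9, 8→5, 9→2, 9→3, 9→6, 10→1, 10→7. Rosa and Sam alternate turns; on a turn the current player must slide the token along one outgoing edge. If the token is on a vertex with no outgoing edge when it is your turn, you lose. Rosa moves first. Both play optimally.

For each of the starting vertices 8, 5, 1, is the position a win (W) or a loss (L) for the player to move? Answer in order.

8: W, 5: L, 1: W

Classify positions by backward induction: terminal positions (no move available) are L. From any other position, the mover wins iff some move reaches an L.
Every edge goes from a vertex to one that appears earlier in the order 6, 2, 3, 9, 7, 1, 5, 8, 10, 4, so processing vertices in that order labels each vertex after all of its successors.
6: no outgoing edge → L
2: no outgoing edge → L
3: →2(L), so W
9: →2(L), so W
7: →9(W) only, which is W, so L
1: →6(L), so W
5: →9(W), 3(W) — all W, so L
8: →5(L), so W
10: →7(L), so W
4: →5(L), so W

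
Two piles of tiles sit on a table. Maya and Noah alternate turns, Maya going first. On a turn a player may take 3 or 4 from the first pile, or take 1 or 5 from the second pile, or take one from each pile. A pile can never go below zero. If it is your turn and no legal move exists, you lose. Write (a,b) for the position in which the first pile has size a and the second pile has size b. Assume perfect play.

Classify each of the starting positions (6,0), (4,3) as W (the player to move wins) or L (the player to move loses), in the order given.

Use the standard recursion: the mover loses at a terminal position; elsewhere, the mover wins exactly when some move hands the opponent an L position.
No move ever increases a pile, so every position that can arise here has a ≤ 6 and b ≤ 3; it is enough to label the cells with 0 ≤ a ≤ 6 and 0 ≤ b ≤ 3.
Every move lowers a or b (never raises either), so fill the grid row by row in increasing a, and left to right within a row: each cell's successors are then already labelled.
      b=0  b=1  b=2  b=3
a=0:    L    W    L    W
a=1:    L    W    L    W
a=2:    L    W    L    W
a=3:    W    W    W    W
a=4:    W    L    W    L
a=5:    W    L    W    L
a=6:    W    L    W    L
Cells with no legal move (terminal, hence L): (0,0), (1,0), (2,0).
The remaining L cells, each justified by listing all of its moves:
(0,2): L (sole option (0,1)(W) is W)
(1,2): L (options (1,1)(W), (0,1)(W) are all W)
(2,2): L (options (2,1)(W), (1,1)(W) are all W)
(4,1): L (options (1,1)(W), (0,1)(W), (4,0)(W), (3,0)(W) are all W)
(4,3): L (options (1,3)(W), (0,3)(W), (4,2)(W), (3,2)(W) are all W)
(5,1): L (options (2,1)(W), (1,1)(W), (5,0)(W), (4,0)(W) are all W)
(5,3): L (options (2,3)(W), (1,3)(W), (5,2)(W), (4,2)(W) are all W)
(6,1): L (options (3,1)(W), (2,1)(W), (6,0)(W), (5,0)(W) are all W)
(6,3): L (options (3,3)(W), (2,3)(W), (6,2)(W), (5,2)(W) are all W)
Every other cell has at least one move into one of the L cells above, so it is W.
(6,0): the move to (2,0) reaches an L cell, so W
(4,3): one of the L cells justified above, so L

(6,0): W, (4,3): L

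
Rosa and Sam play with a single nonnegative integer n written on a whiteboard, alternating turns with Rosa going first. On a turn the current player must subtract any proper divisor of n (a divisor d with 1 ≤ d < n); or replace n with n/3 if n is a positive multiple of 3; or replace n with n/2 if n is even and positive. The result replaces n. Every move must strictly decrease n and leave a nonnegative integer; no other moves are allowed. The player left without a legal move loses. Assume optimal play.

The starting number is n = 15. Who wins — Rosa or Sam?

Label each position W (a win for the player to move) or L (a loss). A position with no legal move is L; any other position is W exactly when some move reaches an L, and L when every move reaches a W.
n=0: no move → L
n=1: no move → L
n=2: can move to 1, which is L ⇒ W
n=3: can move to 1, which is L ⇒ W
n=4: moves to 2(W), 3(W); every one is W ⇒ L
n=5: can move to 4, which is L ⇒ W
n=6: can move to 4, which is L ⇒ W
n=7: the only move is to 6(W), a W ⇒ L
n=8: can move to 4, which is L ⇒ W
n=9: moves to 3(W), 6(W), 8(W); every one is W ⇒ L
n=10: can move to 9, which is L ⇒ W
n=11: the only move is to 10(W), a W ⇒ L
n=12: can move to 4, which is L ⇒ W
n=13: the only move is to 12(W), a W ⇒ L
n=14: can move to 7, which is L ⇒ W
n=15: moves to 5(W), 10(W), 12(W), 14(W); every one is W ⇒ L
Every move from 15 reaches a W position, so the mover loses.

Sam wins.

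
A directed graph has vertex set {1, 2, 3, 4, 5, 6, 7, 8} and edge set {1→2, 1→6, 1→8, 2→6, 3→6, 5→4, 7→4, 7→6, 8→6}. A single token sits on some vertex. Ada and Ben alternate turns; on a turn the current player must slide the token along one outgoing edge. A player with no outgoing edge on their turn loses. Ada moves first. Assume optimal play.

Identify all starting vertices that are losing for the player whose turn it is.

4, 6

Use the standard recursion: the mover loses at a terminal position; elsewhere, the mover wins exactly when some move hands the opponent an L position.
Every edge goes from a vertex to one that appears earlier in the order 6, 4, 7, 2, 8, 3, 5, 1, so processing vertices in that order labels each vertex after all of its successors.
6: no outgoing edge → L
4: no outgoing edge → L
7: W (go to 4, an L position)
2: W (go to 6, an L position)
8: W (go to 6, an L position)
3: W (go to 6, an L position)
5: W (go to 4, an L position)
1: W (go to 6, an L position)
The losing starting vertices are exactly the entries labelled L in this table (2 of them).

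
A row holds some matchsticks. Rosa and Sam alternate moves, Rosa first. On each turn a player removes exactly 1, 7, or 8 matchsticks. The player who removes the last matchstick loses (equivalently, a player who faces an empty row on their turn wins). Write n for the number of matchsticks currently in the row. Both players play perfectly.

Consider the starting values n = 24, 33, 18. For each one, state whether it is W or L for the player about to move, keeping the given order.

24: W, 33: L, 18: L

Build the W/L table. Terminal = W. A non-terminal position is W if it has a move to some L; otherwise it is L.
n=0: no move; the opponent has just taken the last matchstick and therefore loses → W
n=1: only reaches 0(W), which is W → L
n=2: reaches L-position 1 → W
n=3: only reaches 2(W), which is W → L
n=4: reaches L-position 3 → W
n=5: only reaches 4(W), which is W → L
n=6: reaches L-position 5 → W
n=7: only reaches 6(W), 0(W), all W → L
n=8: reaches L-position 7 → W
n=9: reaches L-position 1 → W
n=10: reaches L-position 3 → W
n=11: reaches L-position 3 → W
n=12: reaches L-position 5 → W
n=13: reaches L-position 5 → W
n=14: reaches L-position 7 → W
n=15: reaches L-position 7 → W
n=16: only reaches 15(W), 9(W), 8(W), all W → L
n=17: reaches L-position 16 → W
n=18: only reaches 17(W), 11(W), 10(W), all W → L
n=19: reaches L-position 18 → W
n=20: only reaches 19(W), 13(W), 12(W), all W → L
n=21: reaches L-position 20 → W
n=22: only reaches 21(W), 15(W), 14(W), all W → L
n=23: reaches L-position 22 → W
n=24: reaches L-position 16 → W
n=25: reaches L-position 18 → W
n=26: reaches L-position 18 → W
n=27: reaches L-position 20 → W
n=28: reaches L-position 20 → W
n=29: reaches L-position 22 → W
n=30: reaches L-position 22 → W
n=31: only reaches 30(W), 24(W), 23(W), all W → L
n=32: reaches L-position 31 → W
n=33: only reaches 32(W), 26(W), 25(W), all W → L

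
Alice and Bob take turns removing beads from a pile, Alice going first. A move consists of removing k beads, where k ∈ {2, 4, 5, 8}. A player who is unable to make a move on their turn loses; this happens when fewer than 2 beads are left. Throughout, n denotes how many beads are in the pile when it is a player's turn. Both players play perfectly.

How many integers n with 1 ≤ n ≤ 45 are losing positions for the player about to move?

Label each position W (a win for the player to move) or L (a loss). A position with no legal move is L; any other position is W exactly when some move reaches an L, and L when every move reaches a W.
n=0: no move → L
n=1: no move → L
n=2: →0(L), so W
n=3: →1(L), so W
n=4: →0(L), so W
n=5: →1(L), so W
n=6: →1(L), so W
n=7: →5(W), 3(W), 2(W) — all W, so L
n=8: →0(L), so W
n=9: →7(L), so W
n=10: →8(W), 6(W), 5(W), 2(W) — all W, so L
n=11: →7(L), so W
n=12: →10(L), so W
n=13: →11(W), 9(W), 8(W), 5(W) — all W, so L
n=14: →10(L), so W
n=15: →13(L), so W
n=16: →14(W), 12(W), 11(W), 8(W) — all W, so L
n=17: →13(L), so W
n=18: →16(L), so W
n=19: →17(W), 15(W), 14(W), 11(W) — all W, so L
n=20: →16(L), so W
n=21: →19(L), so W
n=22: →20(W), 18(W), 17(W), 14(W) — all W, so L
n=23: →19(L), so W
n=24: →22(L), so W
n=25: →23(W), 21(W), 20(W), 17(W) — all W, so L
n=26: →22(L), so W
n=27: →25(L), so W
n=28: →26(W), 24(W), 23(W), 20(W) — all W, so L
n=29: →25(L), so W
n=30: →28(L), so W
n=31: →29(W), 27(W), 26(W), 23(W) — all W, so L
n=32: →28(L), so W
n=33: →31(L), so W
n=34: →32(W), 30(W), 29(W), 26(W) — all W, so L
n=35: →31(L), so W
n=36: →34(L), so W
n=37: →35(W), 33(W), 32(W), 29(W) — all W, so L
n=38: →34(L), so W
n=39: →37(L), so W
n=40: →38(W), 36(W), 35(W), 32(W) — all W, so L
n=41: →37(L), so W
n=42: →40(L), so W
n=43: →41(W), 39(W), 38(W), 35(W) — all W, so L
n=44: →40(L), so W
n=45: →43(L), so W
L entries with 1 ≤ n ≤ 45 (n=0 is outside the asked range and is not counted): n = 1, 7, 10, 13, 16, 19, 22, 25, 28, 31, 34, 37, 40, 43; that makes 14.

14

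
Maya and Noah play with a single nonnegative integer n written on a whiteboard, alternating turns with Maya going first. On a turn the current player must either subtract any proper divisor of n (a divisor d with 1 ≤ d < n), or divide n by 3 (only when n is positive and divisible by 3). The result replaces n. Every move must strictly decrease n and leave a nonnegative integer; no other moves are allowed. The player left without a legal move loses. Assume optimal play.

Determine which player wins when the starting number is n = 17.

Noah wins.

Build the W/L table. Terminal = L. A non-terminal position is W if it has a move to some L; otherwise it is L.
n=0: no move → L
n=1: no move → L
n=2: →1(L), so W
n=3: →1(L), so W
n=4: →2(W), 3(W) — all W, so L
n=5: →4(L), so W
n=6: →4(L), so W
n=7: →6(W) only, which is W, so L
n=8: →4(L), so W
n=9: →3(W), 6(W), 8(W) — all W, so L
n=10: →9(L), so W
n=11: →10(W) only, which is W, so L
n=12: →4(L), so W
n=13: →12(W) only, which is W, so L
n=14: →7(L), so W
n=15: →5(W), 10(W), 12(W), 14(W) — all W, so L
n=16: →15(L), so W
n=17: →16(W) only, which is W, so L
The starting position 17 is L: whatever Maya does, the opponent receives a W position.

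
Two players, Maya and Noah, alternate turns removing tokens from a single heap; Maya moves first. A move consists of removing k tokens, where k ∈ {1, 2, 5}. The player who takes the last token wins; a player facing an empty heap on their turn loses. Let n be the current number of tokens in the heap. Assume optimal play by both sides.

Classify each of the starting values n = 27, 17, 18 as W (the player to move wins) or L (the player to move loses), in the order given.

Work bottom-up. With no move the player to move loses. Otherwise the position is W if at least one move leads to an L position for the opponent, and L if every move leads to a W.
n=0: no move → L
n=1: W (go to 0, an L position)
n=2: W (go to 0, an L position)
n=3: L (options 2(W), 1(W) are all W)
n=4: W (go to 3, an L position)
n=5: W (go to 3, an L position)
n=6: L (options 5(W), 4(W), 1(W) are all W)
n=7: W (go to 6, an L position)
n=8: W (go to 6, an L position)
n=9: L (options 8(W), 7(W), 4(W) are all W)
n=10: W (go to 9, an L position)
n=11: W (go to 9, an L position)
n=12: L (options 11(W), 10(W), 7(W) are all W)
n=13: W (go to 12, an L position)
n=14: W (go to 12, an L position)
n=15: L (options 14(W), 13(W), 10(W) are all W)
n=16: W (go to 15, an L position)
n=17: W (go to 15, an L position)
n=18: L (options 17(W), 16(W), 13(W) are all W)
n=19: W (go to 18, an L position)
n=20: W (go to 18, an L position)
n=21: L (options 20(W), 19(W), 16(W) are all W)
n=22: W (go to 21, an L position)
n=23: W (go to 21, an L position)
n=24: L (options 23(W), 22(W), 19(W) are all W)
n=25: W (go to 24, an L position)
n=26: W (go to 24, an L position)
n=27: L (options 26(W), 25(W), 22(W) are all W)

27: L, 17: W, 18: L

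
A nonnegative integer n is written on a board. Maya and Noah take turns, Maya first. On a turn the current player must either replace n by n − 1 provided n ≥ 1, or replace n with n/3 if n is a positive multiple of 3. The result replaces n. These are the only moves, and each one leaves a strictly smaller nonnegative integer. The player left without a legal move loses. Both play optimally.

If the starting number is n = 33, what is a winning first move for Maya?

Move to 11.

Classify positions by backward induction: terminal positions (no move available) are L. From any other position, the mover wins iff some move reaches an L.
n=0: no move → L
n=1: reaches L-position 0 → W
n=2: only reaches 1(W), which is W → L
n=3: reaches L-position 2 → W
n=4: only reaches 3(W), which is W → L
n=5: reaches L-position 4 → W
n=6: reaches L-position 2 → W
n=7: only reaches 6(W), which is W → L
n=8: reaches L-position 7 → W
n=9: only reaches 3(W), 8(W), all W → L
n=10: reaches L-position 9 → W
n=11: only reaches 10(W), which is W → L
n=12: reaches L-position 4 → W
n=13: only reaches 12(W), which is W → L
n=14: reaches L-position 13 → W
n=15: only reaches 5(W), 14(W), all W → L
n=16: reaches L-position 15 → W
n=17: only reaches 16(W), which is W → L
n=18: reaches L-position 17 → W
n=19: only reaches 18(W), which is W → L
n=20: reaches L-position 19 → W
n=21: reaches L-position 7 → W
n=22: only reaches 21(W), which is W → L
n=23: reaches L-position 22 → W
n=24: only reaches 8(W), 23(W), all W → L
n=25: reaches L-position 24 → W
n=26: only reaches 25(W), which is W → L
n=27: reaches L-position 9 → W
n=28: only reaches 27(W), which is W → L
n=29: reaches L-position 28 → W
n=30: only reaches 10(W), 29(W), all W → L
n=31: reaches L-position 30 → W
n=32: only reaches 31(W), which is W → L
n=33: reaches L-position 11 → W
From 33, the L positions reachable in one move are: 11, 32. Any move reaching one of these is winning.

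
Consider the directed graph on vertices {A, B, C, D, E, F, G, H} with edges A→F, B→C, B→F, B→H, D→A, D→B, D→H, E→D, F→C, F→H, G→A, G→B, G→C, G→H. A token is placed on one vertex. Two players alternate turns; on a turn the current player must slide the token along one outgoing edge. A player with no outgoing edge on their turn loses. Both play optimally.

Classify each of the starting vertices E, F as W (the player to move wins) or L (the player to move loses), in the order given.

E: L, F: W

Classify positions by backward induction: terminal positions (no move available) are L. From any other position, the mover wins iff some move reaches an L.
Every edge goes from a vertex to one that appears earlier in the order H, C, F, B, A, D, G, E, so processing vertices in that order labels each vertex after all of its successors.
H: no outgoing edge → L
C: no outgoing edge → L
F: →C(L), so W
B: →C(L), so W
A: →F(W) only, which is W, so L
D: →A(L), so W
G: →A(L), so W
E: →D(W) only, which is W, so L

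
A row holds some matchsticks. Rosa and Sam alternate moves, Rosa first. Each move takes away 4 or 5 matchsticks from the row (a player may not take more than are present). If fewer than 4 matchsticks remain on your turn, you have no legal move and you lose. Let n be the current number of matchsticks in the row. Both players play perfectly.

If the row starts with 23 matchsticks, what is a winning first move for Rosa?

Remove 4, leaving 19.

Use the standard recursion: the mover loses at a terminal position; elsewhere, the mover wins exactly when some move hands the opponent an L position.
n=0: no move → L
n=1: no move → L
n=2: no move → L
n=3: no move → L
n=4: reaches L-position 0 → W
n=5: reaches L-position 1 → W
n=6: reaches L-position 2 → W
n=7: reaches L-position 3 → W
n=8: reaches L-position 3 → W
n=9: only reaches 5(W), 4(W), all W → L
n=10: only reaches 6(W), 5(W), all W → L
n=11: only reaches 7(W), 6(W), all W → L
n=12: only reaches 8(W), 7(W), all W → L
n=13: reaches L-position 9 → W
n=14: reaches L-position 10 → W
n=15: reaches L-position 11 → W
n=16: reaches L-position 12 → W
n=17: reaches L-position 12 → W
n=18: only reaches 14(W), 13(W), all W → L
n=19: only reaches 15(W), 14(W), all W → L
n=20: only reaches 16(W), 15(W), all W → L
n=21: only reaches 17(W), 16(W), all W → L
n=22: reaches L-position 18 → W
n=23: reaches L-position 19 → W
From 23, the L positions reachable in one move are: 19, 18. Any move reaching one of these is winning.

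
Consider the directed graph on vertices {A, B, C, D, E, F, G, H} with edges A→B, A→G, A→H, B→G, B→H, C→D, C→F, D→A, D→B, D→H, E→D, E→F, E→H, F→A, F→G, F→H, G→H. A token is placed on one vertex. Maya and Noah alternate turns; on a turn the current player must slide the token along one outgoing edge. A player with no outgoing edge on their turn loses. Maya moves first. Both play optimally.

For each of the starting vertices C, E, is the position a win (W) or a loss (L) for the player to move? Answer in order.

Positions with no move are L. A position that does have a move is losing for the player to move precisely when every available move leads to a winning position for the opponent. Fill in the labels:
Every edge goes from a vertex to one that appears earlier in the order H, G, B, A, F, D, C, E, so processing vertices in that order labels each vertex after all of its successors.
H: no outgoing edge → L
G: W (go to H, an L position)
B: W (go to H, an L position)
A: W (go to H, an L position)
F: W (go to H, an L position)
D: W (go to H, an L position)
C: L (options D(W), F(W) are all W)
E: W (go to H, an L position)

C: L, E: W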